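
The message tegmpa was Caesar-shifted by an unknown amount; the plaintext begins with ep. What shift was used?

15

From the crib: t(19)−e(4)=15, so the shift is 15.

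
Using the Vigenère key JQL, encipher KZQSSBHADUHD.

Repeat the key across the message: JQLJQLJQLJQL
K(10)+J(9): 19 → T
Z(25)+Q(16): 41≡15 → P
Q(16)+L(11): 27≡1 → B
S(18)+J(9): 27≡1 → B
S(18)+Q(16): 34≡8 → I
B(1)+L(11): 12 → M
H(7)+J(9): 16 → Q
A(0)+Q(16): 16 → Q
D(3)+L(11): 14 → O
U(20)+J(9): 29≡3 → D
H(7)+Q(16): 23 → X
D(3)+L(11): 14 → O

TPBBIMQQODXO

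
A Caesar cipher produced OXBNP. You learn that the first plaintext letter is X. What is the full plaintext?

From the crib: O(14)−X(23)=-9≡17, so the shift is 17.
Subtract 17 from each ciphertext letter:
O(14): 14−17=-3≡23 → X
X(23): 23−17=6 → G
B(1): 1−17=-16≡10 → K
N(13): 13−17=-4≡22 → W
P(15): 15−17=-2≡24 → Y

XGKWY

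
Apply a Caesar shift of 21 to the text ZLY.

UGT

Z(25): 25+21=46≡20 → U
L(11): 11+21=32≡6 → G
Y(24): 24+21=45≡19 → T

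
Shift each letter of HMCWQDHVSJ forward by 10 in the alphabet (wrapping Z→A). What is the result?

H(7): 7+10=17 → R
M(12): 12+10=22 → W
C(2): 2+10=12 → M
W(22): 22+10=32≡6 → G
Q(16): 16+10=26≡0 → A
D(3): 3+10=13 → N
H(7): 7+10=17 → R
V(21): 21+10=31≡5 → F
S(18): 18+10=28≡2 → C
J(9): 9+10=19 → T

RWMGANRFCT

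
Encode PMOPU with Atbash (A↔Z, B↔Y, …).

P(15) → K(10)
M(12) → N(13)
O(14) → L(11)
P(15) → K(10)
U(20) → F(5)

KNLKF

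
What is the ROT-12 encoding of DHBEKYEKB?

PTNQWKQWN

D(3): 3+12=15 → P
H(7): 7+12=19 → T
B(1): 1+12=13 → N
E(4): 4+12=16 → Q
K(10): 10+12=22 → W
Y(24): 24+12=36≡10 → K
E(4): 4+12=16 → Q
K(10): 10+12=22 → W
B(1): 1+12=13 → N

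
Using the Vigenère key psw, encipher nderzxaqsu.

Repeat the key across the message: pswpswpswp
n(13)+p(15): 28≡2 → c
d(3)+s(18): 21 → v
e(4)+w(22): 26≡0 → a
r(17)+p(15): 32≡6 → g
z(25)+s(18): 43≡17 → r
x(23)+w(22): 45≡19 → t
a(0)+p(15): 15 → p
q(16)+s(18): 34≡8 → i
s(18)+w(22): 40≡14 → o
u(20)+p(15): 35≡9 → j

cvagrtpioj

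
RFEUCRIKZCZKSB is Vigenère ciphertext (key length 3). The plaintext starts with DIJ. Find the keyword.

Subtract each crib letter from the matching ciphertext letter (mod 26):
R(17)−D(3)=14 → O
F(5)−I(8)=-3≡23 → X
E(4)−J(9)=-5≡21 → V

OXV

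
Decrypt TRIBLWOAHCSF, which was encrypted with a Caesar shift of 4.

PNEXHSKWDYOB

T(19): 19−4=15 → P
R(17): 17−4=13 → N
I(8): 8−4=4 → E
B(1): 1−4=-3≡23 → X
L(11): 11−4=7 → H
W(22): 22−4=18 → S
O(14): 14−4=10 → K
A(0): 0−4=-4≡22 → W
H(7): 7−4=3 → D
C(2): 2−4=-2≡24 → Y
S(18): 18−4=14 → O
F(5): 5−4=1 → B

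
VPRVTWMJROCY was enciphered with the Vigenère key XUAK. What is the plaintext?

YVRLWCMZUUCO

Repeat the key across the ciphertext: XUAKXUAKXUAK
V(21)−X(23): -2≡24 → Y
P(15)−U(20): -5≡21 → V
R(17)−A(0): 17 → R
V(21)−K(10): 11 → L
T(19)−X(23): -4≡22 → W
W(22)−U(20): 2 → C
M(12)−A(0): 12 → M
J(9)−K(10): -1≡25 → Z
R(17)−X(23): -6≡20 → U
O(14)−U(20): -6≡20 → U
C(2)−A(0): 2 → C
Y(24)−K(10): 14 → O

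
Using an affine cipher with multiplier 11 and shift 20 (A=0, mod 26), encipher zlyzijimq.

jlyjepewo

z(25): 11·25+20=295≡9 → j
l(11): 11·11+20=141≡11 → l
y(24): 11·24+20=284≡24 → y
z(25): 11·25+20=295≡9 → j
i(8): 11·8+20=108≡4 → e
j(9): 11·9+20=119≡15 → p
i(8): 11·8+20=108≡4 → e
m(12): 11·12+20=152≡22 → w
q(16): 11·16+20=196≡14 → o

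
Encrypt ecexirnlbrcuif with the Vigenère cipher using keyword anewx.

Repeat the key across the message: anewxanewxanew
e(4)+a(0): 4 → e
c(2)+n(13): 15 → p
e(4)+e(4): 8 → i
x(23)+w(22): 45≡19 → t
i(8)+x(23): 31≡5 → f
r(17)+a(0): 17 → r
n(13)+n(13): 26≡0 → a
l(11)+e(4): 15 → p
b(1)+w(22): 23 → x
r(17)+x(23): 40≡14 → o
c(2)+a(0): 2 → c
u(20)+n(13): 33≡7 → h
i(8)+e(4): 12 → m
f(5)+w(22): 27≡1 → b

epitfrapxochmb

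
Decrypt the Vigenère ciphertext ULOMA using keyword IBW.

Repeat the key across the ciphertext: IBWIB
U(20)−I(8): 12 → M
L(11)−B(1): 10 → K
O(14)−W(22): -8≡18 → S
M(12)−I(8): 4 → E
A(0)−B(1): -1≡25 → Z

MKSEZ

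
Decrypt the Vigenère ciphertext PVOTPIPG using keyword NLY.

Repeat the key across the ciphertext: NLYNLYNL
P(15)−N(13): 2 → C
V(21)−L(11): 10 → K
O(14)−Y(24): -10≡16 → Q
T(19)−N(13): 6 → G
P(15)−L(11): 4 → E
I(8)−Y(24): -16≡10 → K
P(15)−N(13): 2 → C
G(6)−L(11): -5≡21 → V

CKQGEKCV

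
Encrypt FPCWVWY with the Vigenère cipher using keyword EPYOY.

Repeat the key across the message: EPYOYEP
F(5)+E(4): 9 → J
P(15)+P(15): 30≡4 → E
C(2)+Y(24): 26≡0 → A
W(22)+O(14): 36≡10 → K
V(21)+Y(24): 45≡19 → T
W(22)+E(4): 26≡0 → A
Y(24)+P(15): 39≡13 → N

JEAKTAN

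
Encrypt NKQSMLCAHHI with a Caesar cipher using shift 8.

VSYAUTKIPPQ

N(13): 13+8=21 → V
K(10): 10+8=18 → S
Q(16): 16+8=24 → Y
S(18): 18+8=26≡0 → A
M(12): 12+8=20 → U
L(11): 11+8=19 → T
C(2): 2+8=10 → K
A(0): 0+8=8 → I
H(7): 7+8=15 → P
H(7): 7+8=15 → P
I(8): 8+8=16 → Q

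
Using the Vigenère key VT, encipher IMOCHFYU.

Repeat the key across the message: VTVTVTVT
I(8)+V(21): 29≡3 → D
M(12)+T(19): 31≡5 → F
O(14)+V(21): 35≡9 → J
C(2)+T(19): 21 → V
H(7)+V(21): 28≡2 → C
F(5)+T(19): 24 → Y
Y(24)+V(21): 45≡19 → T
U(20)+T(19): 39≡13 → N

DFJVCYTN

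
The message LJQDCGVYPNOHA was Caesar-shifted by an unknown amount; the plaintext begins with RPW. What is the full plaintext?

From the crib: L(11)−R(17)=-6≡20, so the shift is 20.
Subtract 20 from each ciphertext letter:
L(11): 11−20=-9≡17 → R
J(9): 9−20=-11≡15 → P
Q(16): 16−20=-4≡22 → W
D(3): 3−20=-17≡9 → J
C(2): 2−20=-18≡8 → I
G(6): 6−20=-14≡12 → M
V(21): 21−20=1 → B
Y(24): 24−20=4 → E
P(15): 15−20=-5≡21 → V
N(13): 13−20=-7≡19 → T
O(14): 14−20=-6≡20 → U
H(7): 7−20=-13≡13 → N
A(0): 0−20=-20≡6 → G

RPWJIMBEVTUNG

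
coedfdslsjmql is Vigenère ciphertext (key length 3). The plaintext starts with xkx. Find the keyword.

feh

Subtract each crib letter from the matching ciphertext letter (mod 26):
c(2)−x(23)=-21≡5 → f
o(14)−k(10)=4 → e
e(4)−x(23)=-19≡7 → h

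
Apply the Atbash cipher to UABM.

U(20) → F(5)
A(0) → Z(25)
B(1) → Y(24)
M(12) → N(13)

FZYN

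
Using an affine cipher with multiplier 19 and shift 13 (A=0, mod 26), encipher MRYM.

HYBH

M(12): 19·12+13=241≡7 → H
R(17): 19·17+13=336≡24 → Y
Y(24): 19·24+13=469≡1 → B
M(12): 19·12+13=241≡7 → H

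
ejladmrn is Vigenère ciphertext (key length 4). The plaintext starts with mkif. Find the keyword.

Subtract each crib letter from the matching ciphertext letter (mod 26):
e(4)−m(12)=-8≡18 → s
j(9)−k(10)=-1≡25 → z
l(11)−i(8)=3 → d
a(0)−f(5)=-5≡21 → v

szdv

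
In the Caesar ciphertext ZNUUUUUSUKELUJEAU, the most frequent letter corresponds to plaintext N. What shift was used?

The most frequent ciphertext letter is U (appears 8 times).
U is position 20; N is position 13.
Shift = 7.

7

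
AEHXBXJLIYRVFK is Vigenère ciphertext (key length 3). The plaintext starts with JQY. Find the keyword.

Subtract each crib letter from the matching ciphertext letter (mod 26):
A(0)−J(9)=-9≡17 → R
E(4)−Q(16)=-12≡14 → O
H(7)−Y(24)=-17≡9 → J

ROJ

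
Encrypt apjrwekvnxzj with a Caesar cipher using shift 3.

a(0): 0+3=3 → d
p(15): 15+3=18 → s
j(9): 9+3=12 → m
r(17): 17+3=20 → u
w(22): 22+3=25 → z
e(4): 4+3=7 → h
k(10): 10+3=13 → n
v(21): 21+3=24 → y
n(13): 13+3=16 → q
x(23): 23+3=26≡0 → a
z(25): 25+3=28≡2 → c
j(9): 9+3=12 → m

dsmuzhnyqacm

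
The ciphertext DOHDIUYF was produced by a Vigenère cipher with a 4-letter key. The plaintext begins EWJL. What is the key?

Subtract each crib letter from the matching ciphertext letter (mod 26):
D(3)−E(4)=-1≡25 → Z
O(14)−W(22)=-8≡18 → S
H(7)−J(9)=-2≡24 → Y
D(3)−L(11)=-8≡18 → S

ZSYS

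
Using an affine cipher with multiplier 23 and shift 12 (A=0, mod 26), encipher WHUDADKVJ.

W(22): 23·22+12=518≡24 → Y
H(7): 23·7+12=173≡17 → R
U(20): 23·20+12=472≡4 → E
D(3): 23·3+12=81≡3 → D
A(0): 23·0+12=12 → M
D(3): 23·3+12=81≡3 → D
K(10): 23·10+12=242≡8 → I
V(21): 23·21+12=495≡1 → B
J(9): 23·9+12=219≡11 → L

YREDMDIBL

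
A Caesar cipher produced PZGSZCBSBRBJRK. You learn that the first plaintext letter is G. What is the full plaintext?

From the crib: P(15)−G(6)=9, so the shift is 9.
Subtract 9 from each ciphertext letter:
P(15): 15−9=6 → G
Z(25): 25−9=16 → Q
G(6): 6−9=-3≡23 → X
S(18): 18−9=9 → J
Z(25): 25−9=16 → Q
C(2): 2−9=-7≡19 → T
B(1): 1−9=-8≡18 → S
S(18): 18−9=9 → J
B(1): 1−9=-8≡18 → S
R(17): 17−9=8 → I
B(1): 1−9=-8≡18 → S
J(9): 9−9=0 → A
R(17): 17−9=8 → I
K(10): 10−9=1 → B

GQXJQTSJSISAIB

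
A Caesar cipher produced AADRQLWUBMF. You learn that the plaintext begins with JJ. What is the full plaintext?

JJMAZUFDKVO

From the crib: A(0)−J(9)=-9≡17, so the shift is 17.
Subtract 17 from each ciphertext letter:
A(0): 0−17=-17≡9 → J
A(0): 0−17=-17≡9 → J
D(3): 3−17=-14≡12 → M
R(17): 17−17=0 → A
Q(16): 16−17=-1≡25 → Z
L(11): 11−17=-6≡20 → U
W(22): 22−17=5 → F
U(20): 20−17=3 → D
B(1): 1−17=-16≡10 → K
M(12): 12−17=-5≡21 → V
F(5): 5−17=-12≡14 → O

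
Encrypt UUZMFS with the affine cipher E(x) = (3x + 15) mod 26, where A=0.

XXMZER

U(20): 3·20+15=75≡23 → X
U(20): 3·20+15=75≡23 → X
Z(25): 3·25+15=90≡12 → M
M(12): 3·12+15=51≡25 → Z
F(5): 3·5+15=30≡4 → E
S(18): 3·18+15=69≡17 → R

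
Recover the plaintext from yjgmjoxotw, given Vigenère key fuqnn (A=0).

tpqzwjdygj

Repeat the key across the ciphertext: fuqnnfuqnn
y(24)−f(5): 19 → t
j(9)−u(20): -11≡15 → p
g(6)−q(16): -10≡16 → q
m(12)−n(13): -1≡25 → z
j(9)−n(13): -4≡22 → w
o(14)−f(5): 9 → j
x(23)−u(20): 3 → d
o(14)−q(16): -2≡24 → y
t(19)−n(13): 6 → g
w(22)−n(13): 9 → j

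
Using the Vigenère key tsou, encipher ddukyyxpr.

Repeat the key across the message: tsoutsout
d(3)+t(19): 22 → w
d(3)+s(18): 21 → v
u(20)+o(14): 34≡8 → i
k(10)+u(20): 30≡4 → e
y(24)+t(19): 43≡17 → r
y(24)+s(18): 42≡16 → q
x(23)+o(14): 37≡11 → l
p(15)+u(20): 35≡9 → j
r(17)+t(19): 36≡10 → k

wvierqljk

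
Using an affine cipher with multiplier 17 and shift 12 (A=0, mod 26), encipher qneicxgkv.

q(16): 17·16+12=284≡24 → y
n(13): 17·13+12=233≡25 → z
e(4): 17·4+12=80≡2 → c
i(8): 17·8+12=148≡18 → s
c(2): 17·2+12=46≡20 → u
x(23): 17·23+12=403≡13 → n
g(6): 17·6+12=114≡10 → k
k(10): 17·10+12=182≡0 → a
v(21): 17·21+12=369≡5 → f

yzcsunkaf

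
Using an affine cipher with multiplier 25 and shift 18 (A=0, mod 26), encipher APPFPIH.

A(0): 25·0+18=18 → S
P(15): 25·15+18=393≡3 → D
P(15): 25·15+18=393≡3 → D
F(5): 25·5+18=143≡13 → N
P(15): 25·15+18=393≡3 → D
I(8): 25·8+18=218≡10 → K
H(7): 25·7+18=193≡11 → L

SDDNDKL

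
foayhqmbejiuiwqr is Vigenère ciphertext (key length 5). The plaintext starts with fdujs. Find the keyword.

algpp

Subtract each crib letter from the matching ciphertext letter (mod 26):
f(5)−f(5)=0 → a
o(14)−d(3)=11 → l
a(0)−u(20)=-20≡6 → g
y(24)−j(9)=15 → p
h(7)−s(18)=-11≡15 → p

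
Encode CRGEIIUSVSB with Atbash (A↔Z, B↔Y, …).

XITVRRFHEHY

C(2) → X(23)
R(17) → I(8)
G(6) → T(19)
E(4) → V(21)
I(8) → R(17)
I(8) → R(17)
U(20) → F(5)
S(18) → H(7)
V(21) → E(4)
S(18) → H(7)
B(1) → Y(24)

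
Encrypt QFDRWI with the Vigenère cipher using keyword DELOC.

TJOFYL

Repeat the key across the message: DELOCD
Q(16)+D(3): 19 → T
F(5)+E(4): 9 → J
D(3)+L(11): 14 → O
R(17)+O(14): 31≡5 → F
W(22)+C(2): 24 → Y
I(8)+D(3): 11 → L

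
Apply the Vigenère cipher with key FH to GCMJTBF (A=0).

Repeat the key across the message: FHFHFHF
G(6)+F(5): 11 → L
C(2)+H(7): 9 → J
M(12)+F(5): 17 → R
J(9)+H(7): 16 → Q
T(19)+F(5): 24 → Y
B(1)+H(7): 8 → I
F(5)+F(5): 10 → K

LJRQYIK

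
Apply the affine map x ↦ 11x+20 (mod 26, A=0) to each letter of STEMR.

KVMWZ

S(18): 11·18+20=218≡10 → K
T(19): 11·19+20=229≡21 → V
E(4): 11·4+20=64≡12 → M
M(12): 11·12+20=152≡22 → W
R(17): 11·17+20=207≡25 → Z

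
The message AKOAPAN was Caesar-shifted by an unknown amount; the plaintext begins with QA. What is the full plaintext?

From the crib: A(0)−Q(16)=-16≡10, so the shift is 10.
Subtract 10 from each ciphertext letter:
A(0): 0−10=-10≡16 → Q
K(10): 10−10=0 → A
O(14): 14−10=4 → E
A(0): 0−10=-10≡16 → Q
P(15): 15−10=5 → F
A(0): 0−10=-10≡16 → Q
N(13): 13−10=3 → D

QAEQFQD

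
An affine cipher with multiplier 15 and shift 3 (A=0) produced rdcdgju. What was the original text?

uatavqp

The inverse of 15 mod 26 is 7, since 15·7=105≡1. Apply D(y)=7·(y−3) mod 26:
r(17): 7·(17−3)=98≡20 → u
d(3): 7·(3−3)=0 → a
c(2): 7·(2−3)=-7≡19 → t
d(3): 7·(3−3)=0 → a
g(6): 7·(6−3)=21 → v
j(9): 7·(9−3)=42≡16 → q
u(20): 7·(20−3)=119≡15 → p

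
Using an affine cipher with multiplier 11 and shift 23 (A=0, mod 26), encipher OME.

O(14): 11·14+23=177≡21 → V
M(12): 11·12+23=155≡25 → Z
E(4): 11·4+23=67≡15 → P

VZP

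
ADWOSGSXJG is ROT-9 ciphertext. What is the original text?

A(0): 0−9=-9≡17 → R
D(3): 3−9=-6≡20 → U
W(22): 22−9=13 → N
O(14): 14−9=5 → F
S(18): 18−9=9 → J
G(6): 6−9=-3≡23 → X
S(18): 18−9=9 → J
X(23): 23−9=14 → O
J(9): 9−9=0 → A
G(6): 6−9=-3≡23 → X

RUNFJXJOAX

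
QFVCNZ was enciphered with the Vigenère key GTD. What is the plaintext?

Repeat the key across the ciphertext: GTDGTD
Q(16)−G(6): 10 → K
F(5)−T(19): -14≡12 → M
V(21)−D(3): 18 → S
C(2)−G(6): -4≡22 → W
N(13)−T(19): -6≡20 → U
Z(25)−D(3): 22 → W

KMSWUW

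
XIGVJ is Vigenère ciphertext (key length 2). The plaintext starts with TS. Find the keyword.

EQ

Subtract each crib letter from the matching ciphertext letter (mod 26):
X(23)−T(19)=4 → E
I(8)−S(18)=-10≡16 → Q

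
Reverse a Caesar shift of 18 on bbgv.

b(1): 1−18=-17≡9 → j
b(1): 1−18=-17≡9 → j
g(6): 6−18=-12≡14 → o
v(21): 21−18=3 → d

jjod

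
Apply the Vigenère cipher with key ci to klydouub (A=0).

mtalqcwj

Repeat the key across the message: cicicici
k(10)+c(2): 12 → m
l(11)+i(8): 19 → t
y(24)+c(2): 26≡0 → a
d(3)+i(8): 11 → l
o(14)+c(2): 16 → q
u(20)+i(8): 28≡2 → c
u(20)+c(2): 22 → w
b(1)+i(8): 9 → j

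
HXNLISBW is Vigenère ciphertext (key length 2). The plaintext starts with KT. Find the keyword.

Subtract each crib letter from the matching ciphertext letter (mod 26):
H(7)−K(10)=-3≡23 → X
X(23)−T(19)=4 → E

XE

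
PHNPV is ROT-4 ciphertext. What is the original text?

P(15): 15−4=11 → L
H(7): 7−4=3 → D
N(13): 13−4=9 → J
P(15): 15−4=11 → L
V(21): 21−4=17 → R

LDJLR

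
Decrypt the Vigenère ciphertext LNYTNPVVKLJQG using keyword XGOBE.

OHKSJSPHJHMKS

Repeat the key across the ciphertext: XGOBEXGOBEXGO
L(11)−X(23): -12≡14 → O
N(13)−G(6): 7 → H
Y(24)−O(14): 10 → K
T(19)−B(1): 18 → S
N(13)−E(4): 9 → J
P(15)−X(23): -8≡18 → S
V(21)−G(6): 15 → P
V(21)−O(14): 7 → H
K(10)−B(1): 9 → J
L(11)−E(4): 7 → H
J(9)−X(23): -14≡12 → M
Q(16)−G(6): 10 → K
G(6)−O(14): -8≡18 → S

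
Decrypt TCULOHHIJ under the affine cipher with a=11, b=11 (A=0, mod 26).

WLPAFCCVO

The inverse of 11 mod 26 is 19, since 11·19=209≡1. Apply D(y)=19·(y−11) mod 26:
T(19): 19·(19−11)=152≡22 → W
C(2): 19·(2−11)=-171≡11 → L
U(20): 19·(20−11)=171≡15 → P
L(11): 19·(11−11)=0 → A
O(14): 19·(14−11)=57≡5 → F
H(7): 19·(7−11)=-76≡2 → C
H(7): 19·(7−11)=-76≡2 → C
I(8): 19·(8−11)=-57≡21 → V
J(9): 19·(9−11)=-38≡14 → O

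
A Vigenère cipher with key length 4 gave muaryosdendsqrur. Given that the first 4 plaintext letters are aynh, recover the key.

mwnk

Subtract each crib letter from the matching ciphertext letter (mod 26):
m(12)−a(0)=12 → m
u(20)−y(24)=-4≡22 → w
a(0)−n(13)=-13≡13 → n
r(17)−h(7)=10 → k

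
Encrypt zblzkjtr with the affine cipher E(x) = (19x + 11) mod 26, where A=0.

z(25): 19·25+11=486≡18 → s
b(1): 19·1+11=30≡4 → e
l(11): 19·11+11=220≡12 → m
z(25): 19·25+11=486≡18 → s
k(10): 19·10+11=201≡19 → t
j(9): 19·9+11=182≡0 → a
t(19): 19·19+11=372≡8 → i
r(17): 19·17+11=334≡22 → w

semstaiw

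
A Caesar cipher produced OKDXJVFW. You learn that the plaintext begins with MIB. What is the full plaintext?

MIBVHTDU

From the crib: O(14)−M(12)=2, so the shift is 2.
Subtract 2 from each ciphertext letter:
O(14): 14−2=12 → M
K(10): 10−2=8 → I
D(3): 3−2=1 → B
X(23): 23−2=21 → V
J(9): 9−2=7 → H
V(21): 21−2=19 → T
F(5): 5−2=3 → D
W(22): 22−2=20 → U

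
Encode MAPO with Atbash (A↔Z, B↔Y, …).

NZKL

M(12) → N(13)
A(0) → Z(25)
P(15) → K(10)
O(14) → L(11)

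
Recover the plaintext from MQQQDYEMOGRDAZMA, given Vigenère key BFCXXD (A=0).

LLOTGVDHMJUAZUKD

Repeat the key across the ciphertext: BFCXXDBFCXXDBFCX
M(12)−B(1): 11 → L
Q(16)−F(5): 11 → L
Q(16)−C(2): 14 → O
Q(16)−X(23): -7≡19 → T
D(3)−X(23): -20≡6 → G
Y(24)−D(3): 21 → V
E(4)−B(1): 3 → D
M(12)−F(5): 7 → H
O(14)−C(2): 12 → M
G(6)−X(23): -17≡9 → J
R(17)−X(23): -6≡20 → U
D(3)−D(3): 0 → A
A(0)−B(1): -1≡25 → Z
Z(25)−F(5): 20 → U
M(12)−C(2): 10 → K
A(0)−X(23): -23≡3 → D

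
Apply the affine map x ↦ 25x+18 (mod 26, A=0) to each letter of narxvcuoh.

n(13): 25·13+18=343≡5 → f
a(0): 25·0+18=18 → s
r(17): 25·17+18=443≡1 → b
x(23): 25·23+18=593≡21 → v
v(21): 25·21+18=543≡23 → x
c(2): 25·2+18=68≡16 → q
u(20): 25·20+18=518≡24 → y
o(14): 25·14+18=368≡4 → e
h(7): 25·7+18=193≡11 → l

fsbvxqyel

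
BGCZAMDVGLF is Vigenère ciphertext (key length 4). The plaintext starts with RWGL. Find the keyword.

KKWO

Subtract each crib letter from the matching ciphertext letter (mod 26):
B(1)−R(17)=-16≡10 → K
G(6)−W(22)=-16≡10 → K
C(2)−G(6)=-4≡22 → W
Z(25)−L(11)=14 → O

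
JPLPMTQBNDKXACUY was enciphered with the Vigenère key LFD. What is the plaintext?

YKIEHQFWKSFUPXRN

Repeat the key across the ciphertext: LFDLFDLFDLFDLFDL
J(9)−L(11): -2≡24 → Y
P(15)−F(5): 10 → K
L(11)−D(3): 8 → I
P(15)−L(11): 4 → E
M(12)−F(5): 7 → H
T(19)−D(3): 16 → Q
Q(16)−L(11): 5 → F
B(1)−F(5): -4≡22 → W
N(13)−D(3): 10 → K
D(3)−L(11): -8≡18 → S
K(10)−F(5): 5 → F
X(23)−D(3): 20 → U
A(0)−L(11): -11≡15 → P
C(2)−F(5): -3≡23 → X
U(20)−D(3): 17 → R
Y(24)−L(11): 13 → N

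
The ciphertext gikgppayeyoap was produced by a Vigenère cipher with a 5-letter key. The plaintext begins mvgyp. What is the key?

uneia

Subtract each crib letter from the matching ciphertext letter (mod 26):
g(6)−m(12)=-6≡20 → u
i(8)−v(21)=-13≡13 → n
k(10)−g(6)=4 → e
g(6)−y(24)=-18≡8 → i
p(15)−p(15)=0 → a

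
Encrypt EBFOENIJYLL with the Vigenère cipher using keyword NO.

Repeat the key across the message: NONONONONON
E(4)+N(13): 17 → R
B(1)+O(14): 15 → P
F(5)+N(13): 18 → S
O(14)+O(14): 28≡2 → C
E(4)+N(13): 17 → R
N(13)+O(14): 27≡1 → B
I(8)+N(13): 21 → V
J(9)+O(14): 23 → X
Y(24)+N(13): 37≡11 → L
L(11)+O(14): 25 → Z
L(11)+N(13): 24 → Y

RPSCRBVXLZY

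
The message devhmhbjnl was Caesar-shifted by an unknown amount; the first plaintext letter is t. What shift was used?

From the crib: d(3)−t(19)=-16≡10, so the shift is 10.

10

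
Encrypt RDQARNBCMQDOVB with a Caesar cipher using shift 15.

R(17): 17+15=32≡6 → G
D(3): 3+15=18 → S
Q(16): 16+15=31≡5 → F
A(0): 0+15=15 → P
R(17): 17+15=32≡6 → G
N(13): 13+15=28≡2 → C
B(1): 1+15=16 → Q
C(2): 2+15=17 → R
M(12): 12+15=27≡1 → B
Q(16): 16+15=31≡5 → F
D(3): 3+15=18 → S
O(14): 14+15=29≡3 → D
V(21): 21+15=36≡10 → K
B(1): 1+15=16 → Q

GSFPGCQRBFSDKQ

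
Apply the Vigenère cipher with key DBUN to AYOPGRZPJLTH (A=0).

Repeat the key across the message: DBUNDBUNDBUN
A(0)+D(3): 3 → D
Y(24)+B(1): 25 → Z
O(14)+U(20): 34≡8 → I
P(15)+N(13): 28≡2 → C
G(6)+D(3): 9 → J
R(17)+B(1): 18 → S
Z(25)+U(20): 45≡19 → T
P(15)+N(13): 28≡2 → C
J(9)+D(3): 12 → M
L(11)+B(1): 12 → M
T(19)+U(20): 39≡13 → N
H(7)+N(13): 20 → U

DZICJSTCMMNU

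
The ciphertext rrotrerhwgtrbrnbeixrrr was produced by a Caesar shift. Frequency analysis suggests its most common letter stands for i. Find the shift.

The most frequent ciphertext letter is r (appears 9 times).
r is position 17; i is position 8.
Shift = 9.

9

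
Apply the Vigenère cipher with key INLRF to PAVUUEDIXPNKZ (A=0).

Repeat the key across the message: INLRFINLRFINL
P(15)+I(8): 23 → X
A(0)+N(13): 13 → N
V(21)+L(11): 32≡6 → G
U(20)+R(17): 37≡11 → L
U(20)+F(5): 25 → Z
E(4)+I(8): 12 → M
D(3)+N(13): 16 → Q
I(8)+L(11): 19 → T
X(23)+R(17): 40≡14 → O
P(15)+F(5): 20 → U
N(13)+I(8): 21 → V
K(10)+N(13): 23 → X
Z(25)+L(11): 36≡10 → K

XNGLZMQTOUVXK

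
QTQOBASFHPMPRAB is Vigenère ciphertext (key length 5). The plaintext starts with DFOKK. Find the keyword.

Subtract each crib letter from the matching ciphertext letter (mod 26):
Q(16)−D(3)=13 → N
T(19)−F(5)=14 → O
Q(16)−O(14)=2 → C
O(14)−K(10)=4 → E
B(1)−K(10)=-9≡17 → R

NOCER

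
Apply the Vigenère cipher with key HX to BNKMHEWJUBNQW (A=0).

IKRJOBDGBYUND

Repeat the key across the message: HXHXHXHXHXHXH
B(1)+H(7): 8 → I
N(13)+X(23): 36≡10 → K
K(10)+H(7): 17 → R
M(12)+X(23): 35≡9 → J
H(7)+H(7): 14 → O
E(4)+X(23): 27≡1 → B
W(22)+H(7): 29≡3 → D
J(9)+X(23): 32≡6 → G
U(20)+H(7): 27≡1 → B
B(1)+X(23): 24 → Y
N(13)+H(7): 20 → U
Q(16)+X(23): 39≡13 → N
W(22)+H(7): 29≡3 → D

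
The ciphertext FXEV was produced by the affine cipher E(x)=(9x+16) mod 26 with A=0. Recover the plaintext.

The inverse of 9 mod 26 is 3, since 9·3=27≡1. Apply D(y)=3·(y−16) mod 26:
F(5): 3·(5−16)=-33≡19 → T
X(23): 3·(23−16)=21 → V
E(4): 3·(4−16)=-36≡16 → Q
V(21): 3·(21−16)=15 → P

TVQP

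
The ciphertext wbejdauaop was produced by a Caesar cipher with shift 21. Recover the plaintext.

bgjoifzftu

w(22): 22−21=1 → b
b(1): 1−21=-20≡6 → g
e(4): 4−21=-17≡9 → j
j(9): 9−21=-12≡14 → o
d(3): 3−21=-18≡8 → i
a(0): 0−21=-21≡5 → f
u(20): 20−21=-1≡25 → z
a(0): 0−21=-21≡5 → f
o(14): 14−21=-7≡19 → t
p(15): 15−21=-6≡20 → u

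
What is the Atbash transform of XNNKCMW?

X(23) → C(2)
N(13) → M(12)
N(13) → M(12)
K(10) → P(15)
C(2) → X(23)
M(12) → N(13)
W(22) → D(3)

CMMPXND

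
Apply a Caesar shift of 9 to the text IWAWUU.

I(8): 8+9=17 → R
W(22): 22+9=31≡5 → F
A(0): 0+9=9 → J
W(22): 22+9=31≡5 → F
U(20): 20+9=29≡3 → D
U(20): 20+9=29≡3 → D

RFJFDD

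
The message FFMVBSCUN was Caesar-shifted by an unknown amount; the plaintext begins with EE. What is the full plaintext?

EELUARBTM

From the crib: F(5)−E(4)=1, so the shift is 1.
Subtract 1 from each ciphertext letter:
F(5): 5−1=4 → E
F(5): 5−1=4 → E
M(12): 12−1=11 → L
V(21): 21−1=20 → U
B(1): 1−1=0 → A
S(18): 18−1=17 → R
C(2): 2−1=1 → B
U(20): 20−1=19 → T
N(13): 13−1=12 → M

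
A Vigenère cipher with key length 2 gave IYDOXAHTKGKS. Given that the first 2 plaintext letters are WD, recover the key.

MV

Subtract each crib letter from the matching ciphertext letter (mod 26):
I(8)−W(22)=-14≡12 → M
Y(24)−D(3)=21 → V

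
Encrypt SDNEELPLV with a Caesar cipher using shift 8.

S(18): 18+8=26≡0 → A
D(3): 3+8=11 → L
N(13): 13+8=21 → V
E(4): 4+8=12 → M
E(4): 4+8=12 → M
L(11): 11+8=19 → T
P(15): 15+8=23 → X
L(11): 11+8=19 → T
V(21): 21+8=29≡3 → D

ALVMMTXTD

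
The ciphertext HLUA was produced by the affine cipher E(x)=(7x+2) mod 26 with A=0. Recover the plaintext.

XFKW

The inverse of 7 mod 26 is 15, since 7·15=105≡1. Apply D(y)=15·(y−2) mod 26:
H(7): 15·(7−2)=75≡23 → X
L(11): 15·(11−2)=135≡5 → F
U(20): 15·(20−2)=270≡10 → K
A(0): 15·(0−2)=-30≡22 → W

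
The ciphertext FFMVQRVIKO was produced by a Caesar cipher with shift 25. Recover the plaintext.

F(5): 5−25=-20≡6 → G
F(5): 5−25=-20≡6 → G
M(12): 12−25=-13≡13 → N
V(21): 21−25=-4≡22 → W
Q(16): 16−25=-9≡17 → R
R(17): 17−25=-8≡18 → S
V(21): 21−25=-4≡22 → W
I(8): 8−25=-17≡9 → J
K(10): 10−25=-15≡11 → L
O(14): 14−25=-11≡15 → P

GGNWRSWJLP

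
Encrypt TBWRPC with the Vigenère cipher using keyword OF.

Repeat the key across the message: OFOFOF
T(19)+O(14): 33≡7 → H
B(1)+F(5): 6 → G
W(22)+O(14): 36≡10 → K
R(17)+F(5): 22 → W
P(15)+O(14): 29≡3 → D
C(2)+F(5): 7 → H

HGKWDH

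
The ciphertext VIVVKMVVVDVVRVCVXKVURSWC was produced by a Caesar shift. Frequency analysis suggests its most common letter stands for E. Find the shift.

17

The most frequent ciphertext letter is V (appears 11 times).
V is position 21; E is position 4.
Shift = 17.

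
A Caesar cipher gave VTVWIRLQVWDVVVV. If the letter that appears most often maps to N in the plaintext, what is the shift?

8

The most frequent ciphertext letter is V (appears 7 times).
V is position 21; N is position 13.
Shift = 8.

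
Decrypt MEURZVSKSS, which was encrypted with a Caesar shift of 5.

M(12): 12−5=7 → H
E(4): 4−5=-1≡25 → Z
U(20): 20−5=15 → P
R(17): 17−5=12 → M
Z(25): 25−5=20 → U
V(21): 21−5=16 → Q
S(18): 18−5=13 → N
K(10): 10−5=5 → F
S(18): 18−5=13 → N
S(18): 18−5=13 → N

HZPMUQNFNN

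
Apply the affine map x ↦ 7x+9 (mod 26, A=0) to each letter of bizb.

b(1): 7·1+9=16 → q
i(8): 7·8+9=65≡13 → n
z(25): 7·25+9=184≡2 → c
b(1): 7·1+9=16 → q

qncq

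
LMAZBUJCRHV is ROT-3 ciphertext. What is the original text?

L(11): 11−3=8 → I
M(12): 12−3=9 → J
A(0): 0−3=-3≡23 → X
Z(25): 25−3=22 → W
B(1): 1−3=-2≡24 → Y
U(20): 20−3=17 → R
J(9): 9−3=6 → G
C(2): 2−3=-1≡25 → Z
R(17): 17−3=14 → O
H(7): 7−3=4 → E
V(21): 21−3=18 → S

IJXWYRGZOES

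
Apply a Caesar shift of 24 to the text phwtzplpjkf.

nfurxnjnhid

p(15): 15+24=39≡13 → n
h(7): 7+24=31≡5 → f
w(22): 22+24=46≡20 → u
t(19): 19+24=43≡17 → r
z(25): 25+24=49≡23 → x
p(15): 15+24=39≡13 → n
l(11): 11+24=35≡9 → j
p(15): 15+24=39≡13 → n
j(9): 9+24=33≡7 → h
k(10): 10+24=34≡8 → i
f(5): 5+24=29≡3 → d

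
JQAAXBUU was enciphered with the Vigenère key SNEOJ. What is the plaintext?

Repeat the key across the ciphertext: SNEOJSNE
J(9)−S(18): -9≡17 → R
Q(16)−N(13): 3 → D
A(0)−E(4): -4≡22 → W
A(0)−O(14): -14≡12 → M
X(23)−J(9): 14 → O
B(1)−S(18): -17≡9 → J
U(20)−N(13): 7 → H
U(20)−E(4): 16 → Q

RDWMOJHQ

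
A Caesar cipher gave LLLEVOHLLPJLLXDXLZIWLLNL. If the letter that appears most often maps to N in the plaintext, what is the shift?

The most frequent ciphertext letter is L (appears 11 times).
L is position 11; N is position 13.
Shift = -2≡24.

24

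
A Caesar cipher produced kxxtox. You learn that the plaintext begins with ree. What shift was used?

From the crib: k(10)−r(17)=-7≡19, so the shift is 19.

19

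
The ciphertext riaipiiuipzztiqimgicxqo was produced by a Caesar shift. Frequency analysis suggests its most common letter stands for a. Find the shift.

The most frequent ciphertext letter is i (appears 8 times).
i is position 8; a is position 0.
Shift = 8.

8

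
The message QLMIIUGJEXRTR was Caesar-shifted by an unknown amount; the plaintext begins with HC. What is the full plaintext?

HCDZZLXAVOIKI

From the crib: Q(16)−H(7)=9, so the shift is 9.
Subtract 9 from each ciphertext letter:
Q(16): 16−9=7 → H
L(11): 11−9=2 → C
M(12): 12−9=3 → D
I(8): 8−9=-1≡25 → Z
I(8): 8−9=-1≡25 → Z
U(20): 20−9=11 → L
G(6): 6−9=-3≡23 → X
J(9): 9−9=0 → A
E(4): 4−9=-5≡21 → V
X(23): 23−9=14 → O
R(17): 17−9=8 → I
T(19): 19−9=10 → K
R(17): 17−9=8 → I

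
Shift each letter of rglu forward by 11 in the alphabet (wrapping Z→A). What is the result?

r(17): 17+11=28≡2 → c
g(6): 6+11=17 → r
l(11): 11+11=22 → w
u(20): 20+11=31≡5 → f

crwf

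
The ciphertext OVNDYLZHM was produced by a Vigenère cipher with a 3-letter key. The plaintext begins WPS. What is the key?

SGV

Subtract each crib letter from the matching ciphertext letter (mod 26):
O(14)−W(22)=-8≡18 → S
V(21)−P(15)=6 → G
N(13)−S(18)=-5≡21 → V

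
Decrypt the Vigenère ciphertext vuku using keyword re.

Repeat the key across the ciphertext: rere
v(21)−r(17): 4 → e
u(20)−e(4): 16 → q
k(10)−r(17): -7≡19 → t
u(20)−e(4): 16 → q

eqtq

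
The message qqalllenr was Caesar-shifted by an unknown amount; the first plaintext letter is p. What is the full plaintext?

From the crib: q(16)−p(15)=1, so the shift is 1.
Subtract 1 from each ciphertext letter:
q(16): 16−1=15 → p
q(16): 16−1=15 → p
a(0): 0−1=-1≡25 → z
l(11): 11−1=10 → k
l(11): 11−1=10 → k
l(11): 11−1=10 → k
e(4): 4−1=3 → d
n(13): 13−1=12 → m
r(17): 17−1=16 → q

ppzkkkdmq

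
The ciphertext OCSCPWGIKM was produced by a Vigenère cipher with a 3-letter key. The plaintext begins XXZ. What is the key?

RFT

Subtract each crib letter from the matching ciphertext letter (mod 26):
O(14)−X(23)=-9≡17 → R
C(2)−X(23)=-21≡5 → F
S(18)−Z(25)=-7≡19 → T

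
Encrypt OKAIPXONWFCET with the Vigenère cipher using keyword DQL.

RALLFIRDHISPW

Repeat the key across the message: DQLDQLDQLDQLD
O(14)+D(3): 17 → R
K(10)+Q(16): 26≡0 → A
A(0)+L(11): 11 → L
I(8)+D(3): 11 → L
P(15)+Q(16): 31≡5 → F
X(23)+L(11): 34≡8 → I
O(14)+D(3): 17 → R
N(13)+Q(16): 29≡3 → D
W(22)+L(11): 33≡7 → H
F(5)+D(3): 8 → I
C(2)+Q(16): 18 → S
E(4)+L(11): 15 → P
T(19)+D(3): 22 → W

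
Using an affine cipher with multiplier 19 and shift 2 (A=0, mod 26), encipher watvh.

eczlf

w(22): 19·22+2=420≡4 → e
a(0): 19·0+2=2 → c
t(19): 19·19+2=363≡25 → z
v(21): 19·21+2=401≡11 → l
h(7): 19·7+2=135≡5 → f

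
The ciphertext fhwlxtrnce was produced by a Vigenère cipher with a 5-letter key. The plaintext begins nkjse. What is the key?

Subtract each crib letter from the matching ciphertext letter (mod 26):
f(5)−n(13)=-8≡18 → s
h(7)−k(10)=-3≡23 → x
w(22)−j(9)=13 → n
l(11)−s(18)=-7≡19 → t
x(23)−e(4)=19 → t

sxntt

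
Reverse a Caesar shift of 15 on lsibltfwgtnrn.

l(11): 11−15=-4≡22 → w
s(18): 18−15=3 → d
i(8): 8−15=-7≡19 → t
b(1): 1−15=-14≡12 → m
l(11): 11−15=-4≡22 → w
t(19): 19−15=4 → e
f(5): 5−15=-10≡16 → q
w(22): 22−15=7 → h
g(6): 6−15=-9≡17 → r
t(19): 19−15=4 → e
n(13): 13−15=-2≡24 → y
r(17): 17−15=2 → c
n(13): 13−15=-2≡24 → y

wdtmweqhreycy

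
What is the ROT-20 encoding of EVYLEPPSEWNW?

E(4): 4+20=24 → Y
V(21): 21+20=41≡15 → P
Y(24): 24+20=44≡18 → S
L(11): 11+20=31≡5 → F
E(4): 4+20=24 → Y
P(15): 15+20=35≡9 → J
P(15): 15+20=35≡9 → J
S(18): 18+20=38≡12 → M
E(4): 4+20=24 → Y
W(22): 22+20=42≡16 → Q
N(13): 13+20=33≡7 → H
W(22): 22+20=42≡16 → Q

YPSFYJJMYQHQ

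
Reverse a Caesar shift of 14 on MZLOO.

M(12): 12−14=-2≡24 → Y
Z(25): 25−14=11 → L
L(11): 11−14=-3≡23 → X
O(14): 14−14=0 → A
O(14): 14−14=0 → A

YLXAA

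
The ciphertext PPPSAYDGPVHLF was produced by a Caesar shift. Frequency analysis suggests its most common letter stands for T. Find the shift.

22

The most frequent ciphertext letter is P (appears 4 times).
P is position 15; T is position 19.
Shift = -4≡22.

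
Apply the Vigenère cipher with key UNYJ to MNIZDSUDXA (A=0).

Repeat the key across the message: UNYJUNYJUN
M(12)+U(20): 32≡6 → G
N(13)+N(13): 26≡0 → A
I(8)+Y(24): 32≡6 → G
Z(25)+J(9): 34≡8 → I
D(3)+U(20): 23 → X
S(18)+N(13): 31≡5 → F
U(20)+Y(24): 44≡18 → S
D(3)+J(9): 12 → M
X(23)+U(20): 43≡17 → R
A(0)+N(13): 13 → N

GAGIXFSMRN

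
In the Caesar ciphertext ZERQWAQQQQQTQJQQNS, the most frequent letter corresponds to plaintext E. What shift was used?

The most frequent ciphertext letter is Q (appears 9 times).
Q is position 16; E is position 4.
Shift = 12.

12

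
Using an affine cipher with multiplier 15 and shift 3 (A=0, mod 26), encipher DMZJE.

D(3): 15·3+3=48≡22 → W
M(12): 15·12+3=183≡1 → B
Z(25): 15·25+3=378≡14 → O
J(9): 15·9+3=138≡8 → I
E(4): 15·4+3=63≡11 → L

WBOIL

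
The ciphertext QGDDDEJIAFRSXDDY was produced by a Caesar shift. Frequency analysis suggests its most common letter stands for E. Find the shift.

The most frequent ciphertext letter is D (appears 5 times).
D is position 3; E is position 4.
Shift = -1≡25.

25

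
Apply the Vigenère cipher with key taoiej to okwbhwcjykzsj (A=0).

hkkjlfvjmsdbc

Repeat the key across the message: taoiejtaoiejt
o(14)+t(19): 33≡7 → h
k(10)+a(0): 10 → k
w(22)+o(14): 36≡10 → k
b(1)+i(8): 9 → j
h(7)+e(4): 11 → l
w(22)+j(9): 31≡5 → f
c(2)+t(19): 21 → v
j(9)+a(0): 9 → j
y(24)+o(14): 38≡12 → m
k(10)+i(8): 18 → s
z(25)+e(4): 29≡3 → d
s(18)+j(9): 27≡1 → b
j(9)+t(19): 28≡2 → c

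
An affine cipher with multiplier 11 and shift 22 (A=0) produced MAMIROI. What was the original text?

The inverse of 11 mod 26 is 19, since 11·19=209≡1. Apply D(y)=19·(y−22) mod 26:
M(12): 19·(12−22)=-190≡18 → S
A(0): 19·(0−22)=-418≡24 → Y
M(12): 19·(12−22)=-190≡18 → S
I(8): 19·(8−22)=-266≡20 → U
R(17): 19·(17−22)=-95≡9 → J
O(14): 19·(14−22)=-152≡4 → E
I(8): 19·(8−22)=-266≡20 → U

SYSUJEU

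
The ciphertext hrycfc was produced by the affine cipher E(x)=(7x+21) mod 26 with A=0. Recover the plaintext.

ystbub

The inverse of 7 mod 26 is 15, since 7·15=105≡1. Apply D(y)=15·(y−21) mod 26:
h(7): 15·(7−21)=-210≡24 → y
r(17): 15·(17−21)=-60≡18 → s
y(24): 15·(24−21)=45≡19 → t
c(2): 15·(2−21)=-285≡1 → b
f(5): 15·(5−21)=-240≡20 → u
c(2): 15·(2−21)=-285≡1 → b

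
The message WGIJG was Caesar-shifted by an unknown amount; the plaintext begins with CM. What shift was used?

From the crib: W(22)−C(2)=20, so the shift is 20.

20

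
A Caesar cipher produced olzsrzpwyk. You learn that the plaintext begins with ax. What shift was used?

14

From the crib: o(14)−a(0)=14, so the shift is 14.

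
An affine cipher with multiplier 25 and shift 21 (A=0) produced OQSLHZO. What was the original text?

The inverse of 25 mod 26 is 25, since 25·25=625≡1. Apply D(y)=25·(y−21) mod 26:
O(14): 25·(14−21)=-175≡7 → H
Q(16): 25·(16−21)=-125≡5 → F
S(18): 25·(18−21)=-75≡3 → D
L(11): 25·(11−21)=-250≡10 → K
H(7): 25·(7−21)=-350≡14 → O
Z(25): 25·(25−21)=100≡22 → W
O(14): 25·(14−21)=-175≡7 → H

HFDKOWH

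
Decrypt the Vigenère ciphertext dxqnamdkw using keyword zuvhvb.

Repeat the key across the ciphertext: zuvhvbzuv
d(3)−z(25): -22≡4 → e
x(23)−u(20): 3 → d
q(16)−v(21): -5≡21 → v
n(13)−h(7): 6 → g
a(0)−v(21): -21≡5 → f
m(12)−b(1): 11 → l
d(3)−z(25): -22≡4 → e
k(10)−u(20): -10≡16 → q
w(22)−v(21): 1 → b

edvgfleqb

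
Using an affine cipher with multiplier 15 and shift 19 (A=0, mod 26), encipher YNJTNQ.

Y(24): 15·24+19=379≡15 → P
N(13): 15·13+19=214≡6 → G
J(9): 15·9+19=154≡24 → Y
T(19): 15·19+19=304≡18 → S
N(13): 15·13+19=214≡6 → G
Q(16): 15·16+19=259≡25 → Z

PGYSGZ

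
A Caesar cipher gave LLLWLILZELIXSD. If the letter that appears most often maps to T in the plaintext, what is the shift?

18

The most frequent ciphertext letter is L (appears 6 times).
L is position 11; T is position 19.
Shift = -8≡18.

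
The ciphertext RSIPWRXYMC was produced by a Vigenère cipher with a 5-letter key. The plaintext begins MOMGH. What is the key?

FEWJP

Subtract each crib letter from the matching ciphertext letter (mod 26):
R(17)−M(12)=5 → F
S(18)−O(14)=4 → E
I(8)−M(12)=-4≡22 → W
P(15)−G(6)=9 → J
W(22)−H(7)=15 → P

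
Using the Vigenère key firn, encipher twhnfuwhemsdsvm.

Repeat the key across the message: firnfirnfirnfir
t(19)+f(5): 24 → y
w(22)+i(8): 30≡4 → e
h(7)+r(17): 24 → y
n(13)+n(13): 26≡0 → a
f(5)+f(5): 10 → k
u(20)+i(8): 28≡2 → c
w(22)+r(17): 39≡13 → n
h(7)+n(13): 20 → u
e(4)+f(5): 9 → j
m(12)+i(8): 20 → u
s(18)+r(17): 35≡9 → j
d(3)+n(13): 16 → q
s(18)+f(5): 23 → x
v(21)+i(8): 29≡3 → d
m(12)+r(17): 29≡3 → d

yeyakcnujujqxdd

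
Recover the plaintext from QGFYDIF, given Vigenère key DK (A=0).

NWCOAYC

Repeat the key across the ciphertext: DKDKDKD
Q(16)−D(3): 13 → N
G(6)−K(10): -4≡22 → W
F(5)−D(3): 2 → C
Y(24)−K(10): 14 → O
D(3)−D(3): 0 → A
I(8)−K(10): -2≡24 → Y
F(5)−D(3): 2 → C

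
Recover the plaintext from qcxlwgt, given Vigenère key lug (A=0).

Repeat the key across the ciphertext: luglugl
q(16)−l(11): 5 → f
c(2)−u(20): -18≡8 → i
x(23)−g(6): 17 → r
l(11)−l(11): 0 → a
w(22)−u(20): 2 → c
g(6)−g(6): 0 → a
t(19)−l(11): 8 → i

firacai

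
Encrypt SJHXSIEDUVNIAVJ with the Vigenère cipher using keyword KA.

Repeat the key across the message: KAKAKAKAKAKAKAK
S(18)+K(10): 28≡2 → C
J(9)+A(0): 9 → J
H(7)+K(10): 17 → R
X(23)+A(0): 23 → X
S(18)+K(10): 28≡2 → C
I(8)+A(0): 8 → I
E(4)+K(10): 14 → O
D(3)+A(0): 3 → D
U(20)+K(10): 30≡4 → E
V(21)+A(0): 21 → V
N(13)+K(10): 23 → X
I(8)+A(0): 8 → I
A(0)+K(10): 10 → K
V(21)+A(0): 21 → V
J(9)+K(10): 19 → T

CJRXCIODEVXIKVT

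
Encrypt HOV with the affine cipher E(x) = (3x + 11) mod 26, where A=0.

GBW

H(7): 3·7+11=32≡6 → G
O(14): 3·14+11=53≡1 → B
V(21): 3·21+11=74≡22 → W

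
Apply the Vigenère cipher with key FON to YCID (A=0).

Repeat the key across the message: FONF
Y(24)+F(5): 29≡3 → D
C(2)+O(14): 16 → Q
I(8)+N(13): 21 → V
D(3)+F(5): 8 → I

DQVI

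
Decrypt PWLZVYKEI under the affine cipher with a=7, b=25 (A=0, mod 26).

GHYASLJXF

The inverse of 7 mod 26 is 15, since 7·15=105≡1. Apply D(y)=15·(y−25) mod 26:
P(15): 15·(15−25)=-150≡6 → G
W(22): 15·(22−25)=-45≡7 → H
L(11): 15·(11−25)=-210≡24 → Y
Z(25): 15·(25−25)=0 → A
V(21): 15·(21−25)=-60≡18 → S
Y(24): 15·(24−25)=-15≡11 → L
K(10): 15·(10−25)=-225≡9 → J
E(4): 15·(4−25)=-315≡23 → X
I(8): 15·(8−25)=-255≡5 → F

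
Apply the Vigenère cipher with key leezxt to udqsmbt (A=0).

fhurjue

Repeat the key across the message: leezxtl
u(20)+l(11): 31≡5 → f
d(3)+e(4): 7 → h
q(16)+e(4): 20 → u
s(18)+z(25): 43≡17 → r
m(12)+x(23): 35≡9 → j
b(1)+t(19): 20 → u
t(19)+l(11): 30≡4 → e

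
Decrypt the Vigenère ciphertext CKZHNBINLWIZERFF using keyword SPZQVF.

KVARSWQYMGNUMCGP

Repeat the key across the ciphertext: SPZQVFSPZQVFSPZQ
C(2)−S(18): -16≡10 → K
K(10)−P(15): -5≡21 → V
Z(25)−Z(25): 0 → A
H(7)−Q(16): -9≡17 → R
N(13)−V(21): -8≡18 → S
B(1)−F(5): -4≡22 → W
I(8)−S(18): -10≡16 → Q
N(13)−P(15): -2≡24 → Y
L(11)−Z(25): -14≡12 → M
W(22)−Q(16): 6 → G
I(8)−V(21): -13≡13 → N
Z(25)−F(5): 20 → U
E(4)−S(18): -14≡12 → M
R(17)−P(15): 2 → C
F(5)−Z(25): -20≡6 → G
F(5)−Q(16): -11≡15 → P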